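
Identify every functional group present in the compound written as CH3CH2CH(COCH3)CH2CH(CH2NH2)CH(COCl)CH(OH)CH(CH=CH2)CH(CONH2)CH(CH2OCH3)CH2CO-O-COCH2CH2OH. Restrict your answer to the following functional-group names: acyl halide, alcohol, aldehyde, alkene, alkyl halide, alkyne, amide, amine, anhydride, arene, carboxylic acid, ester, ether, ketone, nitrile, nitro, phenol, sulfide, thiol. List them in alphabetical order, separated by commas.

Working along the chain:
  CH(COCH3): pendant –COCH3: carbonyl C bonded to two carbons → ketone.
  CH(CH2NH2): pendant –CH2NH2: N on sp³ C, no adjacent C=O → amine.
  CH(COCl): pendant –C(=O)X: carbonyl C bonded to C and halogen → acyl halide.
  CH(OH): –OH on an sp³ carbon → alcohol (secondary).
  CH(CH=CH2): pendant –CH=CH2: C=C double bond → alkene.
  CH(CONH2): pendant –CONH2: carbonyl C bonded to C and N → amide.
  CH(CH2OCH3): pendant –CH2OCH3: C–O–C linkage → ether.
  CH2CO-O-COCH2: two acyl groups sharing one oxygen, –C(=O)–O–C(=O)– → anhydride.
  CH2OH: –OH on an sp³ carbon → alcohol.

acyl halide, alcohol, alkene, amide, amine, anhydride, ether, ketone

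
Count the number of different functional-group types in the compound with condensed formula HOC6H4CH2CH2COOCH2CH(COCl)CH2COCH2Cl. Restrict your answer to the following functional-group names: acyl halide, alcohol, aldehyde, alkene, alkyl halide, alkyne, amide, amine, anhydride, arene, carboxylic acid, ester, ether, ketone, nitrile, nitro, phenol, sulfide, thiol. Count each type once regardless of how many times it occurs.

6

Reading the structure from left to right:
  HOC6H4: –OH attached directly to an aromatic ring → phenol (not alcohol); the ring itself is an arene.
  CH2COOCH2: –C(=O)–O–C with C on the carbonyl side → ester.
  CH(COCl): pendant –C(=O)X: carbonyl C bonded to C and halogen → acyl halide.
  CO: –C(=O)– with carbon on both sides → ketone.
  CH2Cl: halogen on an sp³ carbon → alkyl halide.
Distinct types present: acyl halide, alkyl halide, arene, ester, ketone, phenol.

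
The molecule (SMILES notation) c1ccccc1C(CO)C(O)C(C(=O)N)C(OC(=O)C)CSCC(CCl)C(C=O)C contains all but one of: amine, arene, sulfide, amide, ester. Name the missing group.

amine

ester: present (CH(OCOCH3) — pendant –OC(=O)CH3: an acyloxy group → ester).
sulfide: present (CH2SCH2 — C–S–C linkage → sulfide (thioether)).
amide: present (CH(CONH2) — pendant –CONH2: carbonyl C bonded to C and N → amide).
arene: present (C6H5 — C6H5– phenyl ring → arene).
amine: absent. In CH(CONH2), the nitrogen is bonded directly to a carbonyl carbon, making it part of an amide, not a free amine.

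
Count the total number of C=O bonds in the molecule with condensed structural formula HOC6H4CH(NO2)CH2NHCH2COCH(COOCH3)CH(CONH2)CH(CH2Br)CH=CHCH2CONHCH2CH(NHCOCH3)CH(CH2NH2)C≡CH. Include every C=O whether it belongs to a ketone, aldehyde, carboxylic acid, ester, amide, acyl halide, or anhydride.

5

CO: ketone, 1 C=O (running total 1).
CH(COOCH3): ester, 1 C=O (running total 2).
CH(CONH2): amide, 1 C=O (running total 3).
CH2CONHCH2: amide, 1 C=O (running total 4).
CH(NHCOCH3): amide, 1 C=O (running total 5).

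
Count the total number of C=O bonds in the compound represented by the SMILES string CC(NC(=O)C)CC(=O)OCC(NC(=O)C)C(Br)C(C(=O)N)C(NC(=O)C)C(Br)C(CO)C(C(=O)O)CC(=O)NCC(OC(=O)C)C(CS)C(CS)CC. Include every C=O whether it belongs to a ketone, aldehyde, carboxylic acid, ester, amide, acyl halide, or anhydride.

8

CH(NHCOCH3): amide, 1 C=O (running total 1).
CH2COOCH2: ester, 1 C=O (running total 2).
CH(NHCOCH3): amide, 1 C=O (running total 3).
CH(CONH2): amide, 1 C=O (running total 4).
CH(NHCOCH3): amide, 1 C=O (running total 5).
CH(COOH): carboxylic acid, 1 C=O (running total 6).
CH2CONHCH2: amide, 1 C=O (running total 7).
CH(OCOCH3): ester, 1 C=O (running total 8).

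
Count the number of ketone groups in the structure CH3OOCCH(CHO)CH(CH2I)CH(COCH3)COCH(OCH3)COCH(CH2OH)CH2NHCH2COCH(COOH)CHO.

4

Working along the chain:
  CH3OOC: CH3O–C(=O)–: carbonyl C bonded to C and to –OCH3 → ester (not ketone + ether).
  CH(CHO): pendant –CHO: carbonyl C bonded to C and H → aldehyde.
  CH(CH2I): pendant –CH2X: halogen on sp³ carbon → alkyl halide.
  CH(COCH3): pendant –COCH3: carbonyl C bonded to two carbons → ketone.
  CO: –C(=O)– with carbon on both sides → ketone.
  CH(OCH3): pendant –OCH3: C–O–C with sp³ C, no adjacent C=O → ether.
  CO: –C(=O)– with carbon on both sides → ketone.
  CH(CH2OH): pendant –CH2OH on an sp³ backbone C → alcohol.
  CH2NHCH2: C–N–C with sp³ carbons and no adjacent C=O → amine (secondary).
  CO: –C(=O)– with carbon on both sides → ketone.
  CH(COOH): pendant –COOH: carbonyl C bonded to C and –OH → carboxylic acid.
  CHO: terminal –CHO: carbonyl C bonded to H and C → aldehyde.
Ketone appears at: CH(COCH3), CO, CO, CO → 4.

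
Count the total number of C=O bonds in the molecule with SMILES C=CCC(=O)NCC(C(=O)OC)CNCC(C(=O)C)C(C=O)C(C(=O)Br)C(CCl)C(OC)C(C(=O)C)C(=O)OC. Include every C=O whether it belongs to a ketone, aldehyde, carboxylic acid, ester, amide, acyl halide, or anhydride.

CH2CONHCH2: amide, 1 C=O (running total 1).
CH(COOCH3): ester, 1 C=O (running total 2).
CH(COCH3): ketone, 1 C=O (running total 3).
CH(CHO): aldehyde, 1 C=O (running total 4).
CH(COBr): acyl halide, 1 C=O (running total 5).
CH(COCH3): ketone, 1 C=O (running total 6).
COOCH3: ester, 1 C=O (running total 7).

7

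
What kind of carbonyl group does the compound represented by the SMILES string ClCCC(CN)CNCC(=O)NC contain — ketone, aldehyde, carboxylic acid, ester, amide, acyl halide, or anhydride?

The carbonyl is in the CONHCH3 segment: –C(=O)NHCH3: carbonyl C bonded to C and to N → amide (the N is not an amine).

amide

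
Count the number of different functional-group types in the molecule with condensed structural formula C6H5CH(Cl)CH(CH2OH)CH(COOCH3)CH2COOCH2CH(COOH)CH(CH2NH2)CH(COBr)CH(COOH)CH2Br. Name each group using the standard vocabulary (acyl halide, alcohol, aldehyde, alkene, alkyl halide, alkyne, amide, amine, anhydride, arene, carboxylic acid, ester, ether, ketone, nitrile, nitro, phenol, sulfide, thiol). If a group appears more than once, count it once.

Taking each segment in turn:
  C6H5: C6H5– phenyl ring → arene.
  CH(Cl): halogen on an sp³ carbon → alkyl halide.
  CH(CH2OH): pendant –CH2OH on an sp³ backbone C → alcohol.
  CH(COOCH3): pendant –COOCH3: carbonyl C bonded to C and –OCH3 → ester.
  CH2COOCH2: –C(=O)–O–C with C on the carbonyl side → ester.
  CH(COOH): pendant –COOH: carbonyl C bonded to C and –OH → carboxylic acid.
  CH(CH2NH2): pendant –CH2NH2: N on sp³ C, no adjacent C=O → amine.
  CH(COBr): pendant –C(=O)X: carbonyl C bonded to C and halogen → acyl halide.
  CH(COOH): pendant –COOH: carbonyl C bonded to C and –OH → carboxylic acid.
  CH2Br: halogen on an sp³ carbon → alkyl halide.
Distinct types present: acyl halide, alcohol, alkyl halide, amine, arene, carboxylic acid, ester.

7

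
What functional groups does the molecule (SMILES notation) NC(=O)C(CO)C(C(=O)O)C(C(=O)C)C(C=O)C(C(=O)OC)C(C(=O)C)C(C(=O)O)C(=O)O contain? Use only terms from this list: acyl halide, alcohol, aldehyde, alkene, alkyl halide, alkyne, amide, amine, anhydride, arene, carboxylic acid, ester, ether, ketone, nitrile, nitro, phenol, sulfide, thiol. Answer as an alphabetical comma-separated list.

alcohol, aldehyde, amide, carboxylic acid, ester, ketone

–C(=O)NH2: carbonyl C bonded to C and to N → amide (the N is not a separate amine).
pendant –CH2OH on an sp³ backbone C → alcohol.
pendant –COOH: carbonyl C bonded to C and –OH → carboxylic acid.
pendant –COCH3: carbonyl C bonded to two carbons → ketone.
pendant –CHO: carbonyl C bonded to C and H → aldehyde.
pendant –COOCH3: carbonyl C bonded to C and –OCH3 → ester.
pendant –COCH3: carbonyl C bonded to two carbons → ketone.
pendant –COOH: carbonyl C bonded to C and –OH → carboxylic acid.
–COOH: carbonyl C bonded to –OH and C → carboxylic acid (the –OH is not a separate alcohol).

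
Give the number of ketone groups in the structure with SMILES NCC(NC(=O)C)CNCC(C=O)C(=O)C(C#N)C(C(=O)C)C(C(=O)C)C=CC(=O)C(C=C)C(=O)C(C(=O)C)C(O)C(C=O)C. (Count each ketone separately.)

–NH2 on an sp³ carbon with no adjacent C=O → amine.
pendant –NHC(=O)CH3: N bonded to a carbonyl → amide (not amine).
C–N–C with sp³ carbons and no adjacent C=O → amine (secondary).
pendant –CHO: carbonyl C bonded to C and H → aldehyde.
–C(=O)– with carbon on both sides → ketone.
pendant –C≡N: nitrile.
pendant –COCH3: carbonyl C bonded to two carbons → ketone.
pendant –COCH3: carbonyl C bonded to two carbons → ketone.
C=C double bond → alkene.
–C(=O)– with carbon on both sides → ketone.
pendant –CH=CH2: C=C double bond → alkene.
–C(=O)– with carbon on both sides → ketone.
pendant –COCH3: carbonyl C bonded to two carbons → ketone.
–OH on an sp³ carbon → alcohol (secondary).
pendant –CHO: carbonyl C bonded to C and H → aldehyde.
Ketone appears at: CO, CH(COCH3), CH(COCH3), CO, CO, CH(COCH3) → 6.

6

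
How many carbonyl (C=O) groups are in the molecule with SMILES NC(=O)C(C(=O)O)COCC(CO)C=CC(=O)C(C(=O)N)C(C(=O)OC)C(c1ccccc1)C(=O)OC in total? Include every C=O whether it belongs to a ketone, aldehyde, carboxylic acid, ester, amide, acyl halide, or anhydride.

H2NCO: amide, 1 C=O (running total 1).
CH(COOH): carboxylic acid, 1 C=O (running total 2).
CO: ketone, 1 C=O (running total 3).
CH(CONH2): amide, 1 C=O (running total 4).
CH(COOCH3): ester, 1 C=O (running total 5).
COOCH3: ester, 1 C=O (running total 6).

6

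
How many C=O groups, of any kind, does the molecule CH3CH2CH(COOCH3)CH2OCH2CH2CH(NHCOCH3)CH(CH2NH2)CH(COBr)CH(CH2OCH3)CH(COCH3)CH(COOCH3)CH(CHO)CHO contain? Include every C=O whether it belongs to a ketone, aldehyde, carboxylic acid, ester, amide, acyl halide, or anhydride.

7

CH(COOCH3): ester, 1 C=O (running total 1).
CH(NHCOCH3): amide, 1 C=O (running total 2).
CH(COBr): acyl halide, 1 C=O (running total 3).
CH(COCH3): ketone, 1 C=O (running total 4).
CH(COOCH3): ester, 1 C=O (running total 5).
CH(CHO): aldehyde, 1 C=O (running total 6).
CHO: aldehyde, 1 C=O (running total 7).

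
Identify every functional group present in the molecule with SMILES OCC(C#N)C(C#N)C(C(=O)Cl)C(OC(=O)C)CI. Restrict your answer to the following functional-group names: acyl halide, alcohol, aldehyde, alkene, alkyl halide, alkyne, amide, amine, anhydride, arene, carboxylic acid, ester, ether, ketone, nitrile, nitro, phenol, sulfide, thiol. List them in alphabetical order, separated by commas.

Taking each segment in turn:
  HOCH2: HO– on an sp³ carbon → alcohol.
  CH(CN): pendant –C≡N: nitrile.
  CH(CN): pendant –C≡N: nitrile.
  CH(COCl): pendant –C(=O)X: carbonyl C bonded to C and halogen → acyl halide.
  CH(OCOCH3): pendant –OC(=O)CH3: an acyloxy group → ester.
  CH2I: halogen on an sp³ carbon → alkyl halide.

acyl halide, alcohol, alkyl halide, ester, nitrile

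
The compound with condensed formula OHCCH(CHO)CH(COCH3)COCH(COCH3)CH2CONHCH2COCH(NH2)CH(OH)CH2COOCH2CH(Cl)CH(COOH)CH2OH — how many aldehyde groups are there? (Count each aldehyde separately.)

terminal –CHO: carbonyl C bonded to H and C → aldehyde.
pendant –CHO: carbonyl C bonded to C and H → aldehyde.
pendant –COCH3: carbonyl C bonded to two carbons → ketone.
–C(=O)– with carbon on both sides → ketone.
pendant –COCH3: carbonyl C bonded to two carbons → ketone.
–C(=O)–N– linkage → amide (the N is not an amine).
–C(=O)– with carbon on both sides → ketone.
–NH2 on an sp³ carbon with no adjacent C=O → amine.
–OH on an sp³ carbon → alcohol (secondary).
–C(=O)–O–C with C on the carbonyl side → ester.
halogen on an sp³ carbon → alkyl halide.
pendant –COOH: carbonyl C bonded to C and –OH → carboxylic acid.
–OH on an sp³ carbon → alcohol.
Aldehyde appears at: OHC, CH(CHO) → 2.

2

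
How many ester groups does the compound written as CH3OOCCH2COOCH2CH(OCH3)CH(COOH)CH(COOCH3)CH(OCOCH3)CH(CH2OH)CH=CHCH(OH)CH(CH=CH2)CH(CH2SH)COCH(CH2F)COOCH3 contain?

Reading the structure from left to right:
  CH3OOC: CH3O–C(=O)–: carbonyl C bonded to C and to –OCH3 → ester (not ketone + ether).
  CH2COOCH2: –C(=O)–O–C with C on the carbonyl side → ester.
  CH(OCH3): pendant –OCH3: C–O–C with sp³ C, no adjacent C=O → ether.
  CH(COOH): pendant –COOH: carbonyl C bonded to C and –OH → carboxylic acid.
  CH(COOCH3): pendant –COOCH3: carbonyl C bonded to C and –OCH3 → ester.
  CH(OCOCH3): pendant –OC(=O)CH3: an acyloxy group → ester.
  CH(CH2OH): pendant –CH2OH on an sp³ backbone C → alcohol.
  CH=CH: C=C double bond → alkene.
  CH(OH): –OH on an sp³ carbon → alcohol (secondary).
  CH(CH=CH2): pendant –CH=CH2: C=C double bond → alkene.
  CH(CH2SH): pendant –CH2SH → thiol.
  CO: –C(=O)– with carbon on both sides → ketone.
  CH(CH2F): pendant –CH2X: halogen on sp³ carbon → alkyl halide.
  COOCH3: –C(=O)OCH3: carbonyl C bonded to C and to –OCH3 → ester (not ketone + ether).
Ester appears at: CH3OOC, CH2COOCH2, CH(COOCH3), CH(OCOCH3), COOCH3 → 5.

5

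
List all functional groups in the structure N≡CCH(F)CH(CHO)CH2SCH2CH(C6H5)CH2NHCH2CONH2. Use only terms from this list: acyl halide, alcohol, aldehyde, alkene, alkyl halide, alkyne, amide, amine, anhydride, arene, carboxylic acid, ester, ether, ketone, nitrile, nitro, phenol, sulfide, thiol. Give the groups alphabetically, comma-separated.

aldehyde, alkyl halide, amide, amine, arene, nitrile, sulfide

Reading the structure from left to right:
  N≡C: N≡C–: carbon triple-bonded to nitrogen → nitrile.
  CH(F): halogen on an sp³ carbon → alkyl halide.
  CH(CHO): pendant –CHO: carbonyl C bonded to C and H → aldehyde.
  CH2SCH2: C–S–C linkage → sulfide (thioether).
  CH(C6H5): pendant –C6H5: benzene ring → arene.
  CH2NHCH2: C–N–C with sp³ carbons and no adjacent C=O → amine (secondary).
  CONH2: –C(=O)NH2: carbonyl C bonded to C and to N → amide (the N is not a separate amine).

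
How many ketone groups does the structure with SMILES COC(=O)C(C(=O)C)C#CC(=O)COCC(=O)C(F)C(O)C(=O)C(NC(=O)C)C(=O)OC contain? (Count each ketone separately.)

Working along the chain:
  CH3OOC: CH3O–C(=O)–: carbonyl C bonded to C and to –OCH3 → ester (not ketone + ether).
  CH(COCH3): pendant –COCH3: carbonyl C bonded to two carbons → ketone.
  C≡C: C≡C triple bond → alkyne.
  CO: –C(=O)– with carbon on both sides → ketone.
  CH2OCH2: C–O–C with sp³ carbons on both sides and no adjacent C=O → ether.
  CO: –C(=O)– with carbon on both sides → ketone.
  CH(F): halogen on an sp³ carbon → alkyl halide.
  CH(OH): –OH on an sp³ carbon → alcohol (secondary).
  CO: –C(=O)– with carbon on both sides → ketone.
  CH(NHCOCH3): pendant –NHC(=O)CH3: N bonded to a carbonyl → amide (not amine).
  COOCH3: –C(=O)OCH3: carbonyl C bonded to C and to –OCH3 → ester (not ketone + ether).
Ketone appears at: CH(COCH3), CO, CO, CO → 4.

4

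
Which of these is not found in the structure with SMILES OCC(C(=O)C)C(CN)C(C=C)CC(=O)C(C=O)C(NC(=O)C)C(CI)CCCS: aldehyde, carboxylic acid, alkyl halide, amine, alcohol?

amine: present (CH(CH2NH2) — pendant –CH2NH2: N on sp³ C, no adjacent C=O → amine).
aldehyde: present (CH(CHO) — pendant –CHO: carbonyl C bonded to C and H → aldehyde).
alcohol: present (HOCH2 — HO– on an sp³ carbon → alcohol).
alkyl halide: present (CH(CH2I) — pendant –CH2X: halogen on sp³ carbon → alkyl halide).
carboxylic acid: absent. In CH(NHCOCH3), the carbonyl is bonded to nitrogen, not to –OH; that is an amide.

carboxylic acid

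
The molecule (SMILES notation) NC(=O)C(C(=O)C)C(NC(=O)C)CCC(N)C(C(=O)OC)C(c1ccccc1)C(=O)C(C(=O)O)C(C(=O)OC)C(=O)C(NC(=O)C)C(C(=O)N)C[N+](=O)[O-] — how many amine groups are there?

Working along the chain:
  H2NCO: –C(=O)NH2: carbonyl C bonded to C and to N → amide (the N is not a separate amine).
  CH(COCH3): pendant –COCH3: carbonyl C bonded to two carbons → ketone.
  CH(NHCOCH3): pendant –NHC(=O)CH3: N bonded to a carbonyl → amide (not amine).
  CH(NH2): –NH2 on an sp³ carbon with no adjacent C=O → amine.
  CH(COOCH3): pendant –COOCH3: carbonyl C bonded to C and –OCH3 → ester.
  CH(C6H5): pendant –C6H5: benzene ring → arene.
  CO: –C(=O)– with carbon on both sides → ketone.
  CH(COOH): pendant –COOH: carbonyl C bonded to C and –OH → carboxylic acid.
  CH(COOCH3): pendant –COOCH3: carbonyl C bonded to C and –OCH3 → ester.
  CO: –C(=O)– with carbon on both sides → ketone.
  CH(NHCOCH3): pendant –NHC(=O)CH3: N bonded to a carbonyl → amide (not amine).
  CH(CONH2): pendant –CONH2: carbonyl C bonded to C and N → amide.
  CH2NO2: –NO2 on carbon → nitro group.
Amine appears at: CH(NH2) → 1.

1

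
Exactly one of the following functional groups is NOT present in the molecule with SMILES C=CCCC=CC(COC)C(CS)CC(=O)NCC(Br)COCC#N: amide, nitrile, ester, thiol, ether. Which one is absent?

nitrile: present (CN — –C≡N: carbon triple-bonded to nitrogen → nitrile).
amide: present (CH2CONHCH2 — –C(=O)–N– linkage → amide (the N is not an amine)).
ether: present (CH(CH2OCH3) — pendant –CH2OCH3: C–O–C linkage → ether).
thiol: present (CH(CH2SH) — pendant –CH2SH → thiol).
ester: no segment matches this pattern.

ester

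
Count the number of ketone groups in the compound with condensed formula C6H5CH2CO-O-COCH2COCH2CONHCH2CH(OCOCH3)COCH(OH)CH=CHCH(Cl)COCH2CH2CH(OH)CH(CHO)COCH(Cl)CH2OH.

C6H5– phenyl ring → arene.
two acyl groups sharing one oxygen, –C(=O)–O–C(=O)– → anhydride.
–C(=O)– with carbon on both sides → ketone.
–C(=O)–N– linkage → amide (the N is not an amine).
pendant –OC(=O)CH3: an acyloxy group → ester.
–C(=O)– with carbon on both sides → ketone.
–OH on an sp³ carbon → alcohol (secondary).
C=C double bond → alkene.
halogen on an sp³ carbon → alkyl halide.
–C(=O)– with carbon on both sides → ketone.
–OH on an sp³ carbon → alcohol (secondary).
pendant –CHO: carbonyl C bonded to C and H → aldehyde.
–C(=O)– with carbon on both sides → ketone.
halogen on an sp³ carbon → alkyl halide.
–OH on an sp³ carbon → alcohol.
Ketone appears at: CO, CO, CO, CO → 4.

4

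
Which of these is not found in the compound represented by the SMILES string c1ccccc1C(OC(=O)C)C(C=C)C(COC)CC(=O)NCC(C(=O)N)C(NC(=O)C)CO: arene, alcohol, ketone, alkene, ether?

arene: present (C6H5 — C6H5– phenyl ring → arene).
alkene: present (CH(CH=CH2) — pendant –CH=CH2: C=C double bond → alkene).
ether: present (CH(CH2OCH3) — pendant –CH2OCH3: C–O–C linkage → ether).
alcohol: present (CH2OH — –OH on an sp³ carbon → alcohol).
ketone: absent. In CH(OCOCH3), the C=O is bonded to an –O–C group, which defines an ester, not a ketone. In each of CH2CONHCH2, CH(CONH2) and CH(NHCOCH3), the C=O is bonded to nitrogen, which defines an amide, not a ketone.

ketone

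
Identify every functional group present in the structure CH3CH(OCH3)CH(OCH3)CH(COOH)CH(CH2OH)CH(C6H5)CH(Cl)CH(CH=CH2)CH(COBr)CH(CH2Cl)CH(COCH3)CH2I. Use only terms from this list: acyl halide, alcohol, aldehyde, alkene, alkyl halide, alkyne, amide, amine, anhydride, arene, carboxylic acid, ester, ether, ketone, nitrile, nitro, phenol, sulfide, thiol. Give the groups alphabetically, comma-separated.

acyl halide, alcohol, alkene, alkyl halide, arene, carboxylic acid, ether, ketone

pendant –OCH3: C–O–C with sp³ C, no adjacent C=O → ether.
pendant –OCH3: C–O–C with sp³ C, no adjacent C=O → ether.
pendant –COOH: carbonyl C bonded to C and –OH → carboxylic acid.
pendant –CH2OH on an sp³ backbone C → alcohol.
pendant –C6H5: benzene ring → arene.
halogen on an sp³ carbon → alkyl halide.
pendant –CH=CH2: C=C double bond → alkene.
pendant –C(=O)X: carbonyl C bonded to C and halogen → acyl halide.
pendant –CH2X: halogen on sp³ carbon → alkyl halide.
pendant –COCH3: carbonyl C bonded to two carbons → ketone.
halogen on an sp³ carbon → alkyl halide.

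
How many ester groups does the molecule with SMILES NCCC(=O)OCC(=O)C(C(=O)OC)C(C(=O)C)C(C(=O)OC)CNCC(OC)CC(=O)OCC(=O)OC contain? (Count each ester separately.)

5

Taking each segment in turn:
  H2NCH2: –NH2 on an sp³ carbon with no adjacent C=O → amine.
  CH2COOCH2: –C(=O)–O–C with C on the carbonyl side → ester.
  CO: –C(=O)– with carbon on both sides → ketone.
  CH(COOCH3): pendant –COOCH3: carbonyl C bonded to C and –OCH3 → ester.
  CH(COCH3): pendant –COCH3: carbonyl C bonded to two carbons → ketone.
  CH(COOCH3): pendant –COOCH3: carbonyl C bonded to C and –OCH3 → ester.
  CH2NHCH2: C–N–C with sp³ carbons and no adjacent C=O → amine (secondary).
  CH(OCH3): pendant –OCH3: C–O–C with sp³ C, no adjacent C=O → ether.
  CH2COOCH2: –C(=O)–O–C with C on the carbonyl side → ester.
  COOCH3: –C(=O)OCH3: carbonyl C bonded to C and to –OCH3 → ester (not ketone + ether).
Ester appears at: CH2COOCH2, CH(COOCH3), CH(COOCH3), CH2COOCH2, COOCH3 → 5.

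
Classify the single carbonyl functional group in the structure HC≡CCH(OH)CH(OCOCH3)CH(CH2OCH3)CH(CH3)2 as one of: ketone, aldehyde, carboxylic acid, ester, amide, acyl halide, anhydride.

The carbonyl is in the CH(OCOCH3) segment: pendant –OC(=O)CH3: an acyloxy group → ester.

ester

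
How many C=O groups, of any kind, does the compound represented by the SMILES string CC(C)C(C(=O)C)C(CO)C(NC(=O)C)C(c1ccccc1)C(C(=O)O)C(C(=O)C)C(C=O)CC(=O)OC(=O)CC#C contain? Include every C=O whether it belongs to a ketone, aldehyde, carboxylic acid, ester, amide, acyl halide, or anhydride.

CH(COCH3): ketone, 1 C=O (running total 1).
CH(NHCOCH3): amide, 1 C=O (running total 2).
CH(COOH): carboxylic acid, 1 C=O (running total 3).
CH(COCH3): ketone, 1 C=O (running total 4).
CH(CHO): aldehyde, 1 C=O (running total 5).
CH2CO-O-COCH2: anhydride, 2 C=O (running total 7).

7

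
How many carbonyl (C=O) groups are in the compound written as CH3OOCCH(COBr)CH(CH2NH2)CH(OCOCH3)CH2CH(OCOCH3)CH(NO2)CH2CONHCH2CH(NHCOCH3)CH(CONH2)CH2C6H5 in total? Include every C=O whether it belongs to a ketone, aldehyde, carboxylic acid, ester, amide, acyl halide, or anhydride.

7

CH3OOC: ester, 1 C=O (running total 1).
CH(COBr): acyl halide, 1 C=O (running total 2).
CH(OCOCH3): ester, 1 C=O (running total 3).
CH(OCOCH3): ester, 1 C=O (running total 4).
CH2CONHCH2: amide, 1 C=O (running total 5).
CH(NHCOCH3): amide, 1 C=O (running total 6).
CH(CONH2): amide, 1 C=O (running total 7).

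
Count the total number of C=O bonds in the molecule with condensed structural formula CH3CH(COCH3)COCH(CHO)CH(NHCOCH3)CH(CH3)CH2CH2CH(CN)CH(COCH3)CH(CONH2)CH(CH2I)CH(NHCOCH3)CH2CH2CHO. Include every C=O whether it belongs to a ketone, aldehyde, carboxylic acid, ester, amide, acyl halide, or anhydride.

8

CH(COCH3): ketone, 1 C=O (running total 1).
CO: ketone, 1 C=O (running total 2).
CH(CHO): aldehyde, 1 C=O (running total 3).
CH(NHCOCH3): amide, 1 C=O (running total 4).
CH(COCH3): ketone, 1 C=O (running total 5).
CH(CONH2): amide, 1 C=O (running total 6).
CH(NHCOCH3): amide, 1 C=O (running total 7).
CHO: aldehyde, 1 C=O (running total 8).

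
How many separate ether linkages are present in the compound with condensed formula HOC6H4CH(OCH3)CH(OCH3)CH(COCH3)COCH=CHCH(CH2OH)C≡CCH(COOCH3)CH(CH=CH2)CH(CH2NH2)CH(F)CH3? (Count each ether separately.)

2

–OH attached directly to an aromatic ring → phenol (not alcohol); the ring itself is an arene.
pendant –OCH3: C–O–C with sp³ C, no adjacent C=O → ether.
pendant –OCH3: C–O–C with sp³ C, no adjacent C=O → ether.
pendant –COCH3: carbonyl C bonded to two carbons → ketone.
–C(=O)– with carbon on both sides → ketone.
C=C double bond → alkene.
pendant –CH2OH on an sp³ backbone C → alcohol.
C≡C triple bond → alkyne.
pendant –COOCH3: carbonyl C bonded to C and –OCH3 → ester.
pendant –CH=CH2: C=C double bond → alkene.
pendant –CH2NH2: N on sp³ C, no adjacent C=O → amine.
halogen on an sp³ carbon → alkyl halide.
Ether appears at: CH(OCH3), CH(OCH3) → 2.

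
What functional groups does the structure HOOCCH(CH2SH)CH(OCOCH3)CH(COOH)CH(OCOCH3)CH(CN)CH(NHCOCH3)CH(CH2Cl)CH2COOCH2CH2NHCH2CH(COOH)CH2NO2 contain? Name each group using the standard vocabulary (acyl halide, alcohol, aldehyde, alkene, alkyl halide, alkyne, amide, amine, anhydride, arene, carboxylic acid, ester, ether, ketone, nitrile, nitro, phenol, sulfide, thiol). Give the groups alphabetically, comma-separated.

–COOH: carbonyl C bonded to –OH and C → carboxylic acid (the –OH is not a separate alcohol).
pendant –CH2SH → thiol.
pendant –OC(=O)CH3: an acyloxy group → ester.
pendant –COOH: carbonyl C bonded to C and –OH → carboxylic acid.
pendant –OC(=O)CH3: an acyloxy group → ester.
pendant –C≡N: nitrile.
pendant –NHC(=O)CH3: N bonded to a carbonyl → amide (not amine).
pendant –CH2X: halogen on sp³ carbon → alkyl halide.
–C(=O)–O–C with C on the carbonyl side → ester.
C–N–C with sp³ carbons and no adjacent C=O → amine (secondary).
pendant –COOH: carbonyl C bonded to C and –OH → carboxylic acid.
–NO2 on carbon → nitro group.

alkyl halide, amide, amine, carboxylic acid, ester, nitrile, nitro, thiol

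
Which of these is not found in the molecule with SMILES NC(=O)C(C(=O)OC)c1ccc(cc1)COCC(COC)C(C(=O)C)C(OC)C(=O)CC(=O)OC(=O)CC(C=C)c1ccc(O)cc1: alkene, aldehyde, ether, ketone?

aldehyde

alkene: present (CH(CH=CH2) — pendant –CH=CH2: C=C double bond → alkene).
ether: present (CH2OCH2 — C–O–C with sp³ carbons on both sides and no adjacent C=O → ether).
ketone: present (CH(COCH3) — pendant –COCH3: carbonyl C bonded to two carbons → ketone).
aldehyde: absent. In each of CH(COCH3) and CO, the carbonyl carbon is bonded to two carbons, so it is a ketone, not an aldehyde.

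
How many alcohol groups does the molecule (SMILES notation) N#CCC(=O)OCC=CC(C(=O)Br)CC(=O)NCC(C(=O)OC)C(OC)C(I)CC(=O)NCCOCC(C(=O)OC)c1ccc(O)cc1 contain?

N≡C–: carbon triple-bonded to nitrogen → nitrile.
–C(=O)–O–C with C on the carbonyl side → ester.
C=C double bond → alkene.
pendant –C(=O)X: carbonyl C bonded to C and halogen → acyl halide.
–C(=O)–N– linkage → amide (the N is not an amine).
pendant –COOCH3: carbonyl C bonded to C and –OCH3 → ester.
pendant –OCH3: C–O–C with sp³ C, no adjacent C=O → ether.
halogen on an sp³ carbon → alkyl halide.
–C(=O)–N– linkage → amide (the N is not an amine).
C–O–C with sp³ carbons on both sides and no adjacent C=O → ether.
pendant –COOCH3: carbonyl C bonded to C and –OCH3 → ester.
–OH attached directly to an aromatic ring → phenol (not alcohol); the ring itself is an arene.
No segment is a alcohol: CH(OCH3) is ether, not alcohol; CH2OCH2 is ether, not alcohol; C6H4OH is arene/phenol, not alcohol. → 0.

0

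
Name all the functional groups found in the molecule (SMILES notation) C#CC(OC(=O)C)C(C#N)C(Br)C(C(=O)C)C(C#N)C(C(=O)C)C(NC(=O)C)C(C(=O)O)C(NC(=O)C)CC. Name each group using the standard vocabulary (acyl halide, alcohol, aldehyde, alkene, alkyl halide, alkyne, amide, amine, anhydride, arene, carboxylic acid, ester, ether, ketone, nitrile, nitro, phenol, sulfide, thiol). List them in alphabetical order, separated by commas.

alkyl halide, alkyne, amide, carboxylic acid, ester, ketone, nitrile

Working along the chain:
  HC≡C: C≡C triple bond → alkyne.
  CH(OCOCH3): pendant –OC(=O)CH3: an acyloxy group → ester.
  CH(CN): pendant –C≡N: nitrile.
  CH(Br): halogen on an sp³ carbon → alkyl halide.
  CH(COCH3): pendant –COCH3: carbonyl C bonded to two carbons → ketone.
  CH(CN): pendant –C≡N: nitrile.
  CH(COCH3): pendant –COCH3: carbonyl C bonded to two carbons → ketone.
  CH(NHCOCH3): pendant –NHC(=O)CH3: N bonded to a carbonyl → amide (not amine).
  CH(COOH): pendant –COOH: carbonyl C bonded to C and –OH → carboxylic acid.
  CH(NHCOCH3): pendant –NHC(=O)CH3: N bonded to a carbonyl → amide (not amine).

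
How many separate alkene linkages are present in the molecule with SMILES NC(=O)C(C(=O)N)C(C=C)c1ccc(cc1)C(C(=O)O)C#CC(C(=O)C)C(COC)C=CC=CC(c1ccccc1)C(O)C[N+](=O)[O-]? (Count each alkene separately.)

Taking each segment in turn:
  H2NCO: –C(=O)NH2: carbonyl C bonded to C and to N → amide (the N is not a separate amine).
  CH(CONH2): pendant –CONH2: carbonyl C bonded to C and N → amide.
  CH(CH=CH2): pendant –CH=CH2: C=C double bond → alkene.
  C6H4: para-disubstituted benzene ring → arene.
  CH(COOH): pendant –COOH: carbonyl C bonded to C and –OH → carboxylic acid.
  C≡C: C≡C triple bond → alkyne.
  CH(COCH3): pendant –COCH3: carbonyl C bonded to two carbons → ketone.
  CH(CH2OCH3): pendant –CH2OCH3: C–O–C linkage → ether.
  CH=CH: C=C double bond → alkene.
  CH=CH: C=C double bond → alkene.
  CH(C6H5): pendant –C6H5: benzene ring → arene.
  CH(OH): –OH on an sp³ carbon → alcohol (secondary).
  CH2NO2: –NO2 on carbon → nitro group.
Alkene appears at: CH(CH=CH2), CH=CH, CH=CH → 3.

3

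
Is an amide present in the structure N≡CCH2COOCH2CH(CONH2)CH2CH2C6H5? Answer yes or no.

Reading the structure from left to right:
  N≡C: N≡C–: carbon triple-bonded to nitrogen → nitrile.
  CH2COOCH2: –C(=O)–O–C with C on the carbonyl side → ester.
  CH(CONH2): pendant –CONH2: carbonyl C bonded to C and N → amide.
  C6H5: –C6H5 phenyl ring → arene.
The CH(CONH2) segment supplies the amide: pendant –CONH2: carbonyl C bonded to C and N → amide.

yes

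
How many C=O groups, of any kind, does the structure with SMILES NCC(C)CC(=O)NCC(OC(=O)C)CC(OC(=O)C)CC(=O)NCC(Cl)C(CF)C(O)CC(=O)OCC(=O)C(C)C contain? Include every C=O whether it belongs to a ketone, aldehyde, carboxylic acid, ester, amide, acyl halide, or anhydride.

CH2CONHCH2: amide, 1 C=O (running total 1).
CH(OCOCH3): ester, 1 C=O (running total 2).
CH(OCOCH3): ester, 1 C=O (running total 3).
CH2CONHCH2: amide, 1 C=O (running total 4).
CH2COOCH2: ester, 1 C=O (running total 5).
CO: ketone, 1 C=O (running total 6).

6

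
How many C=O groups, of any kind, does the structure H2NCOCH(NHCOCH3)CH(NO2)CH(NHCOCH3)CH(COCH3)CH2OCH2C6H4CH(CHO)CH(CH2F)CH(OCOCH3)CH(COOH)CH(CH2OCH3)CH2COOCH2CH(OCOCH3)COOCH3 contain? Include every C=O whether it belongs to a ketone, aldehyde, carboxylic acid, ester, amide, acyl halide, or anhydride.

H2NCO: amide, 1 C=O (running total 1).
CH(NHCOCH3): amide, 1 C=O (running total 2).
CH(NHCOCH3): amide, 1 C=O (running total 3).
CH(COCH3): ketone, 1 C=O (running total 4).
CH(CHO): aldehyde, 1 C=O (running total 5).
CH(OCOCH3): ester, 1 C=O (running total 6).
CH(COOH): carboxylic acid, 1 C=O (running total 7).
CH2COOCH2: ester, 1 C=O (running total 8).
CH(OCOCH3): ester, 1 C=O (running total 9).
COOCH3: ester, 1 C=O (running total 10).

10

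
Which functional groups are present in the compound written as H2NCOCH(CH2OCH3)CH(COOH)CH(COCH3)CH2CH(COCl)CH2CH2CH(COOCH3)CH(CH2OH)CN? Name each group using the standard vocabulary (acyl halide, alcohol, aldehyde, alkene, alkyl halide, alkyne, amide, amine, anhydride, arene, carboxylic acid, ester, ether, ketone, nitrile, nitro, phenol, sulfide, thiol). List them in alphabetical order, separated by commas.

acyl halide, alcohol, amide, carboxylic acid, ester, ether, ketone, nitrile

Working along the chain:
  H2NCO: –C(=O)NH2: carbonyl C bonded to C and to N → amide (the N is not a separate amine).
  CH(CH2OCH3): pendant –CH2OCH3: C–O–C linkage → ether.
  CH(COOH): pendant –COOH: carbonyl C bonded to C and –OH → carboxylic acid.
  CH(COCH3): pendant –COCH3: carbonyl C bonded to two carbons → ketone.
  CH(COCl): pendant –C(=O)X: carbonyl C bonded to C and halogen → acyl halide.
  CH(COOCH3): pendant –COOCH3: carbonyl C bonded to C and –OCH3 → ester.
  CH(CH2OH): pendant –CH2OH on an sp³ backbone C → alcohol.
  CN: –C≡N: carbon triple-bonded to nitrogen → nitrile.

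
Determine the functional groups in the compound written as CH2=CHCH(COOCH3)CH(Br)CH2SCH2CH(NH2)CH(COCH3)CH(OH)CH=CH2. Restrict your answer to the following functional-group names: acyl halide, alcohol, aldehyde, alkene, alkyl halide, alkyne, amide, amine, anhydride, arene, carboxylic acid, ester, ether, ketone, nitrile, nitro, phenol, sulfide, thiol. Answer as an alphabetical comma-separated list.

alcohol, alkene, alkyl halide, amine, ester, ketone, sulfide

Reading the structure from left to right:
  CH2=CH: C=C double bond → alkene.
  CH(COOCH3): pendant –COOCH3: carbonyl C bonded to C and –OCH3 → ester.
  CH(Br): halogen on an sp³ carbon → alkyl halide.
  CH2SCH2: C–S–C linkage → sulfide (thioether).
  CH(NH2): –NH2 on an sp³ carbon with no adjacent C=O → amine.
  CH(COCH3): pendant –COCH3: carbonyl C bonded to two carbons → ketone.
  CH(OH): –OH on an sp³ carbon → alcohol (secondary).
  CH=CH2: C=C double bond → alkene.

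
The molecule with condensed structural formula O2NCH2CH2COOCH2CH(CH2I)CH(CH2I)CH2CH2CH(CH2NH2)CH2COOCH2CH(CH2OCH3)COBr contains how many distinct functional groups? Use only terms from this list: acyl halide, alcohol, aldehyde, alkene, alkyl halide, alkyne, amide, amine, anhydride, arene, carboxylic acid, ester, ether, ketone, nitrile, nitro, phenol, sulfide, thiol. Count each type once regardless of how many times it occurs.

6

Taking each segment in turn:
  O2NCH2: –NO2 on carbon → nitro group.
  CH2COOCH2: –C(=O)–O–C with C on the carbonyl side → ester.
  CH(CH2I): pendant –CH2X: halogen on sp³ carbon → alkyl halide.
  CH(CH2I): pendant –CH2X: halogen on sp³ carbon → alkyl halide.
  CH(CH2NH2): pendant –CH2NH2: N on sp³ C, no adjacent C=O → amine.
  CH2COOCH2: –C(=O)–O–C with C on the carbonyl side → ester.
  CH(CH2OCH3): pendant –CH2OCH3: C–O–C linkage → ether.
  COBr: –C(=O)Br: carbonyl C bonded to C and to a halogen → acyl halide (not alkyl halide).
Distinct types present: acyl halide, alkyl halide, amine, ester, ether, nitro.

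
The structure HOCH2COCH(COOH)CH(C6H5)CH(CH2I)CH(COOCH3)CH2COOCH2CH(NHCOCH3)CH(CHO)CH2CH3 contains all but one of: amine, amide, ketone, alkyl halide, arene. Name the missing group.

amine

amide: present (CH(NHCOCH3) — pendant –NHC(=O)CH3: N bonded to a carbonyl → amide (not amine)).
ketone: present (CO — –C(=O)– with carbon on both sides → ketone).
arene: present (CH(C6H5) — pendant –C6H5: benzene ring → arene).
alkyl halide: present (CH(CH2I) — pendant –CH2X: halogen on sp³ carbon → alkyl halide).
amine: absent. In CH(NHCOCH3), the nitrogen is bonded directly to a carbonyl carbon, making it part of an amide, not a free amine.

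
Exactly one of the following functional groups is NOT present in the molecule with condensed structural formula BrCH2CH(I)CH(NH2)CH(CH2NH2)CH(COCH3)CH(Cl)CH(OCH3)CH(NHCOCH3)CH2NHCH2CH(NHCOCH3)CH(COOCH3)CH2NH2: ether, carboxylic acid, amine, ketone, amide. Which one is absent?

amine: present (CH(NH2) — –NH2 on an sp³ carbon with no adjacent C=O → amine).
ketone: present (CH(COCH3) — pendant –COCH3: carbonyl C bonded to two carbons → ketone).
amide: present (CH(NHCOCH3) — pendant –NHC(=O)CH3: N bonded to a carbonyl → amide (not amine)).
ether: present (CH(OCH3) — pendant –OCH3: C–O–C with sp³ C, no adjacent C=O → ether).
carboxylic acid: absent. In CH(COOCH3), the acyl oxygen is bonded to carbon (–O–C), not to H, so this is an ester. In CH(NHCOCH3), the carbonyl is bonded to nitrogen, not to –OH; that is an amide.

carboxylic acid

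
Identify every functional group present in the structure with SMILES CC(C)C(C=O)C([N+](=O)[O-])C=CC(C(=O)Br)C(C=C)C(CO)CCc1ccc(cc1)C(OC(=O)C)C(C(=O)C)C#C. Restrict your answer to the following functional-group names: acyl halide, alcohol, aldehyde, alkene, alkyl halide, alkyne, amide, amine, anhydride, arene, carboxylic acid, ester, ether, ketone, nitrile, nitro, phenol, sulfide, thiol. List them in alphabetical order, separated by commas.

Working along the chain:
  CH(CHO): pendant –CHO: carbonyl C bonded to C and H → aldehyde.
  CH(NO2): –NO2 on an sp³ carbon → nitro (the N=O is not a carbonyl).
  CH=CH: C=C double bond → alkene.
  CH(COBr): pendant –C(=O)X: carbonyl C bonded to C and halogen → acyl halide.
  CH(CH=CH2): pendant –CH=CH2: C=C double bond → alkene.
  CH(CH2OH): pendant –CH2OH on an sp³ backbone C → alcohol.
  C6H4: para-disubstituted benzene ring → arene.
  CH(OCOCH3): pendant –OC(=O)CH3: an acyloxy group → ester.
  CH(COCH3): pendant –COCH3: carbonyl C bonded to two carbons → ketone.
  C≡CH: C≡C triple bond → alkyne.

acyl halide, alcohol, aldehyde, alkene, alkyne, arene, ester, ketone, nitro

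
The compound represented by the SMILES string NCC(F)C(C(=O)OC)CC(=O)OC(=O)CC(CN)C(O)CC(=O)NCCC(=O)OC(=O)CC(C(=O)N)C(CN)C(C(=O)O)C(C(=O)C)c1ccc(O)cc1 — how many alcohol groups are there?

Taking each segment in turn:
  H2NCH2: –NH2 on an sp³ carbon with no adjacent C=O → amine.
  CH(F): halogen on an sp³ carbon → alkyl halide.
  CH(COOCH3): pendant –COOCH3: carbonyl C bonded to C and –OCH3 → ester.
  CH2CO-O-COCH2: two acyl groups sharing one oxygen, –C(=O)–O–C(=O)– → anhydride.
  CH(CH2NH2): pendant –CH2NH2: N on sp³ C, no adjacent C=O → amine.
  CH(OH): –OH on an sp³ carbon → alcohol (secondary).
  CH2CONHCH2: –C(=O)–N– linkage → amide (the N is not an amine).
  CH2CO-O-COCH2: two acyl groups sharing one oxygen, –C(=O)–O–C(=O)– → anhydride.
  CH(CONH2): pendant –CONH2: carbonyl C bonded to C and N → amide.
  CH(CH2NH2): pendant –CH2NH2: N on sp³ C, no adjacent C=O → amine.
  CH(COOH): pendant –COOH: carbonyl C bonded to C and –OH → carboxylic acid.
  CH(COCH3): pendant –COCH3: carbonyl C bonded to two carbons → ketone.
  C6H4OH: –OH attached directly to an aromatic ring → phenol (not alcohol); the ring itself is an arene.
Alcohol appears at: CH(OH) → 1.

1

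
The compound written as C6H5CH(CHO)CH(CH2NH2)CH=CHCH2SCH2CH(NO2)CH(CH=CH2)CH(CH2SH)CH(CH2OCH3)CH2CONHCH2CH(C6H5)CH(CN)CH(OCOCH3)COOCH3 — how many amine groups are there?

1

C6H5– phenyl ring → arene.
pendant –CHO: carbonyl C bonded to C and H → aldehyde.
pendant –CH2NH2: N on sp³ C, no adjacent C=O → amine.
C=C double bond → alkene.
C–S–C linkage → sulfide (thioether).
–NO2 on an sp³ carbon → nitro (the N=O is not a carbonyl).
pendant –CH=CH2: C=C double bond → alkene.
pendant –CH2SH → thiol.
pendant –CH2OCH3: C–O–C linkage → ether.
–C(=O)–N– linkage → amide (the N is not an amine).
pendant –C6H5: benzene ring → arene.
pendant –C≡N: nitrile.
pendant –OC(=O)CH3: an acyloxy group → ester.
–C(=O)OCH3: carbonyl C bonded to C and to –OCH3 → ester (not ketone + ether).
Amine appears at: CH(CH2NH2) → 1.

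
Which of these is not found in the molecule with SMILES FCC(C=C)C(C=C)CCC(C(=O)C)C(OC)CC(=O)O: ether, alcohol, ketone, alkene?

alcohol

alkene: present (CH(CH=CH2) — pendant –CH=CH2: C=C double bond → alkene).
ether: present (CH(OCH3) — pendant –OCH3: C–O–C with sp³ C, no adjacent C=O → ether).
ketone: present (CH(COCH3) — pendant –COCH3: carbonyl C bonded to two carbons → ketone).
alcohol: absent. In COOH, the –OH sits on a carbonyl carbon, making it part of a carboxylic acid, not an alcohol.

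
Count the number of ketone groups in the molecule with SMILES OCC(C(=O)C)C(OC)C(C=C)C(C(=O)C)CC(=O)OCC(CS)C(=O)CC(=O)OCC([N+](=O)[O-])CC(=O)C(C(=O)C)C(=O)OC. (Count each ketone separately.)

5

HO– on an sp³ carbon → alcohol.
pendant –COCH3: carbonyl C bonded to two carbons → ketone.
pendant –OCH3: C–O–C with sp³ C, no adjacent C=O → ether.
pendant –CH=CH2: C=C double bond → alkene.
pendant –COCH3: carbonyl C bonded to two carbons → ketone.
–C(=O)–O–C with C on the carbonyl side → ester.
pendant –CH2SH → thiol.
–C(=O)– with carbon on both sides → ketone.
–C(=O)–O–C with C on the carbonyl side → ester.
–NO2 on an sp³ carbon → nitro (the N=O is not a carbonyl).
–C(=O)– with carbon on both sides → ketone.
pendant –COCH3: carbonyl C bonded to two carbons → ketone.
–C(=O)OCH3: carbonyl C bonded to C and to –OCH3 → ester (not ketone + ether).
Ketone appears at: CH(COCH3), CH(COCH3), CO, CO, CH(COCH3) → 5.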